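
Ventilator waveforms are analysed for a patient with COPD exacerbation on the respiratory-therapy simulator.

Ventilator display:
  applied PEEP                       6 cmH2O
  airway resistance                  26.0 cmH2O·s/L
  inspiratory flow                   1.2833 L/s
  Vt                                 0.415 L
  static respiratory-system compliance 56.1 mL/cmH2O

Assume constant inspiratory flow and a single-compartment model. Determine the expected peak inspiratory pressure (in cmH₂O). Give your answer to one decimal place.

Equation of motion (constant flow): PIP = Vt/C + R·V̇ + PEEP.
PIP = 415/56.1 + 26.0×1.2833 + 6 = 7.398 + 33.366 + 6 = 46.764 cmH2O.

46.8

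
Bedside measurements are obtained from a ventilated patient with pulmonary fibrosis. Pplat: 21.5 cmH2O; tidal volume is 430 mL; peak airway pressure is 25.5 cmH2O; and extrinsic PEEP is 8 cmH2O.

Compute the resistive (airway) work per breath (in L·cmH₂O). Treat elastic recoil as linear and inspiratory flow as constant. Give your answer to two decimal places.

1.72

With constant inspiratory flow the resistive pressure is constant at PIP − Pplat = 25.5 − 21.5 = 4.0 cmH2O, so resistive work = 4.0 × 0.430 = 1.72 L·cmH2O.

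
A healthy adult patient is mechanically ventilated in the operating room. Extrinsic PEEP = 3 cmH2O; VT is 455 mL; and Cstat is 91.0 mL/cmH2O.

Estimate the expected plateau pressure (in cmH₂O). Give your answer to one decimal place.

8.0

Pplat = PEEP + Vt / Cstat = 3 + 455 / 91.0 = 3 + 5.0 = 8.0 cmH2O.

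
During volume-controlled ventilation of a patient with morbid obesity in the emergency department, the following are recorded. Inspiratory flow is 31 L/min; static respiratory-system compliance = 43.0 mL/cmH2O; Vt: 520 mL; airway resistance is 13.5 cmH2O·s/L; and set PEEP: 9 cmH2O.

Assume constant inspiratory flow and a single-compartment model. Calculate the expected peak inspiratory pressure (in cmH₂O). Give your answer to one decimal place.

28.1

Flow: 31 L/min ÷ 60 = 0.5167 L/s.
Equation of motion (constant flow): PIP = Vt/C + R·V̇ + PEEP.
PIP = 520/43.0 + 13.5×0.5167 + 9 = 12.093 + 6.975 + 9 = 28.068 cmH2O.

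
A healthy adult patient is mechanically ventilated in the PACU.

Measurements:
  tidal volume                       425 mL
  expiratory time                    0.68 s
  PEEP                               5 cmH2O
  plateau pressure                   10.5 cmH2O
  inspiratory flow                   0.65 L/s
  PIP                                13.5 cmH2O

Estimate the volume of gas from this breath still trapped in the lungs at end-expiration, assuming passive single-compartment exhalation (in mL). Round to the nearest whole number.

63

R = (PIP − Pplat)/V̇ = (13.5 − 10.5) / 0.65 = 3.0/0.65 = 4.615 cmH2O·s/L.
C = Vt/(Pplat − PEEP) = 425.0 / (10.5 − 5) = 425.0/5.5 = 77.273 mL/cmH2O.
τ = R × C = 4.615 × 0.07727 L/cmH2O = 0.3566 s.
Fraction remaining = e^(−Te/τ) = e^(−0.68/0.3566) = 0.1485.
Trapped volume = 425.0 × 0.1485 = 63.113 mL.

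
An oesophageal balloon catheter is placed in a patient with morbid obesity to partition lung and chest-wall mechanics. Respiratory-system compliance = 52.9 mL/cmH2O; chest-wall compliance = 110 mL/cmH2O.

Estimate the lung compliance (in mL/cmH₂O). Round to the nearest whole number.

1/CL = 1/Crs − 1/Ccw.
1/CL = 1/52.9 − 1/110 = 0.009813.
CL = 101.91 mL/cmH2O.

102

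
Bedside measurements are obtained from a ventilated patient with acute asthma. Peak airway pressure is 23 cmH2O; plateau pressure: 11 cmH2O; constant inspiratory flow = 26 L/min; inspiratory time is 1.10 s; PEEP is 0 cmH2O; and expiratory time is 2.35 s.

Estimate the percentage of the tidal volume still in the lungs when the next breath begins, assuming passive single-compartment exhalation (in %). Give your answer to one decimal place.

Flow: 26 L/min ÷ 60 = 0.4333 L/s.
Vt = flow × Ti = 0.4333 L/s × 1.10 s × 1000 mL/L = 476.63 mL.
R = (PIP − Pplat)/V̇ = (23 − 11) / 0.4333 = 12.0/0.4333 = 27.694 cmH2O·s/L.
C = Vt/(Pplat − PEEP) = 476.63 / (11 − 0) = 476.63/11.0 = 43.33 mL/cmH2O.
τ = R × C = 27.694 × 0.04333 L/cmH2O = 1.2 s.
Fraction remaining at end-expiration = e^(−Te/τ) = e^(−2.35/1.2) = 0.1411 → 14.11%.

14.1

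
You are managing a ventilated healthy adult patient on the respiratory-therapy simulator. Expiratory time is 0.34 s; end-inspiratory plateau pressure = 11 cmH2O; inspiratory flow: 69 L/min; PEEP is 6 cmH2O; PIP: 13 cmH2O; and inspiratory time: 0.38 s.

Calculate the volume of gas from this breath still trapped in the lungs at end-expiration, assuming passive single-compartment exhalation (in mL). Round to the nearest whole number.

47

Flow: 69 L/min ÷ 60 = 1.15 L/s.
Vt = flow × Ti = 1.15 L/s × 0.38 s × 1000 mL/L = 437.0 mL.
R = (PIP − Pplat)/V̇ = (13 − 11) / 1.15 = 2.0/1.15 = 1.739 cmH2O·s/L.
C = Vt/(Pplat − PEEP) = 437.0 / (11 − 6) = 437.0/5.0 = 87.4 mL/cmH2O.
τ = R × C = 1.739 × 0.0874 L/cmH2O = 0.152 s.
Fraction remaining = e^(−Te/τ) = e^(−0.34/0.152) = 0.1068.
Trapped volume = 437.0 × 0.1068 = 46.672 mL.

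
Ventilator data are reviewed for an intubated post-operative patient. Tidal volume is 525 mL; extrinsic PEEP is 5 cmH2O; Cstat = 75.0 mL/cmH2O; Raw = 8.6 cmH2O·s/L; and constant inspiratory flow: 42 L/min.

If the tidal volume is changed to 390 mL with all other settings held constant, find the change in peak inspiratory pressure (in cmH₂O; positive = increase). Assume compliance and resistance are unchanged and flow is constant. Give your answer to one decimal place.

-1.8

PIP = Vt/C + R·V̇ + PEEP (constant-flow equation of motion).
Only the elastic term changes: ΔPIP = ΔVt / C = (390 − 525) / 75.0 = -1.8 cmH2O.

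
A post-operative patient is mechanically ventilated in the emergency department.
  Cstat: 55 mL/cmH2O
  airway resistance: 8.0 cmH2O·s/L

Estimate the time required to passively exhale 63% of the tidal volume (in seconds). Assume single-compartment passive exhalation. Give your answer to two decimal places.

0.44

τ = R × C = 8.0 × 55 mL/cmH2O = 8.0 × 0.055 L/cmH2O = 0.44 s.
Exhaled fraction f = 1 − e^(−t/τ) → t = −τ·ln(1 − f) = −0.44·ln(0.37) = 0.4375 s.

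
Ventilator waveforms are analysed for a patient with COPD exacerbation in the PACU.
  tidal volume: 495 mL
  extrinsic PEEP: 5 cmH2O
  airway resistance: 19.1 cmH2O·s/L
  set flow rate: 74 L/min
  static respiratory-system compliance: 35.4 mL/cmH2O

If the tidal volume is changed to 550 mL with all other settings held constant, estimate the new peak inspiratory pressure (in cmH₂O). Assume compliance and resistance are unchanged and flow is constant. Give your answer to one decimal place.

44.1

Flow: 74 L/min ÷ 60 = 1.2333 L/s.
PIP = Vt/C + R·V̇ + PEEP (constant-flow equation of motion).
Only the elastic term changes: ΔPIP = ΔVt / C = (550 − 495) / 35.4 = 1.554 cmH2O.
Original PIP = 495/35.4 + 19.1×1.2333 + 5 = 42.539 cmH2O; new PIP = 42.539 + (1.554) = 44.093 cmH2O.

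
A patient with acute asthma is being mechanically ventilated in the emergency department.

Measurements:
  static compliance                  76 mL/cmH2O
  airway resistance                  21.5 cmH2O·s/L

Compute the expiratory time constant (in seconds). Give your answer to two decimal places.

τ = R × C = 21.5 × 76 mL/cmH2O = 21.5 × 0.076 L/cmH2O = 1.634 s.

1.63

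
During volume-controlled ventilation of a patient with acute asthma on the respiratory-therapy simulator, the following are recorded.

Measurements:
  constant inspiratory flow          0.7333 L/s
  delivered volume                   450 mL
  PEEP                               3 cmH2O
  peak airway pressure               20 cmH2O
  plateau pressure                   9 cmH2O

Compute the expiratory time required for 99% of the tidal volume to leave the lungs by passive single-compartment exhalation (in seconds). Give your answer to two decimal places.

R = (PIP − Pplat)/V̇ = (20 − 9) / 0.7333 = 11.0/0.7333 = 15.001 cmH2O·s/L.
C = Vt/(Pplat − PEEP) = 450.0 / (9 − 3) = 450.0/6.0 = 75.0 mL/cmH2O.
τ = R × C = 15.001 × 0.075 L/cmH2O = 1.125 s.
t = −τ·ln(1 − 0.99) = −1.125·ln(0.01) = 5.181 s.

5.18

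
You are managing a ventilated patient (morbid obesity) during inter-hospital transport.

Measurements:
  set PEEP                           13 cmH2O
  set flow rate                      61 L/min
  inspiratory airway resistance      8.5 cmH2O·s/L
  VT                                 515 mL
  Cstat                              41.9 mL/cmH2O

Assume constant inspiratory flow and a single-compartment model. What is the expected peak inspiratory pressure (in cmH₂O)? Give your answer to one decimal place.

Flow: 61 L/min ÷ 60 = 1.0167 L/s.
Equation of motion (constant flow): PIP = Vt/C + R·V̇ + PEEP.
PIP = 515/41.9 + 8.5×1.0167 + 13 = 12.291 + 8.642 + 13 = 33.933 cmH2O.

33.9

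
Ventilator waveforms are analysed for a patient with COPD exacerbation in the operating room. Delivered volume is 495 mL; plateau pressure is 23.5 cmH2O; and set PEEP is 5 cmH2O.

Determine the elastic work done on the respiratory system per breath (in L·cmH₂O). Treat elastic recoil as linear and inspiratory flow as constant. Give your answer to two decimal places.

Elastic work ≈ ½ × (Pplat − PEEP) × Vt = 0.5 × (23.5 − 5) × 0.495 L = 0.5 × 18.5 × 0.495 = 4.579 L·cmH2O.

4.58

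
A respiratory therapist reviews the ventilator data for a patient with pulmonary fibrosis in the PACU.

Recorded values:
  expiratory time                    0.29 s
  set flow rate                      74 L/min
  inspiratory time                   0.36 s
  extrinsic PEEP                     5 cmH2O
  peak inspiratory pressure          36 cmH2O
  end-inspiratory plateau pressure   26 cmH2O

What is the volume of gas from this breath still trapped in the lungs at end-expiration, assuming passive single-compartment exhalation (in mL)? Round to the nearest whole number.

82

Flow: 74 L/min ÷ 60 = 1.2333 L/s.
Vt = flow × Ti = 1.2333 L/s × 0.36 s × 1000 mL/L = 443.99 mL.
R = (PIP − Pplat)/V̇ = (36 − 26) / 1.2333 = 10.0/1.2333 = 8.108 cmH2O·s/L.
C = Vt/(Pplat − PEEP) = 443.99 / (26 − 5) = 443.99/21.0 = 21.142 mL/cmH2O.
τ = R × C = 8.108 × 0.02114 L/cmH2O = 0.1714 s.
Fraction remaining = e^(−Te/τ) = e^(−0.29/0.1714) = 0.1842.
Trapped volume = 443.99 × 0.1842 = 81.783 mL.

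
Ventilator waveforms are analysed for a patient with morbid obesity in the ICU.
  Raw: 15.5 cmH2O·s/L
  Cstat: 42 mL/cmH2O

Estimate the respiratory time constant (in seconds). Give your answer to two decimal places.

0.65

τ = R × C = 15.5 × 42 mL/cmH2O = 15.5 × 0.042 L/cmH2O = 0.651 s.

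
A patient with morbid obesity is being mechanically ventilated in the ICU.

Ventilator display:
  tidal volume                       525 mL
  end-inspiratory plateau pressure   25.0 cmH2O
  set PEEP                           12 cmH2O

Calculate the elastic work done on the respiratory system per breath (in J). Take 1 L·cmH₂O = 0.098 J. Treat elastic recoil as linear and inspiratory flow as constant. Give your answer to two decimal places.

0.33

Elastic work ≈ ½ × (Pplat − PEEP) × Vt = 0.5 × (25.0 − 12) × 0.525 L = 0.5 × 13.0 × 0.525 = 3.413 L·cmH2O.
× 0.098 J/(L·cmH2O) → 0.3345 J.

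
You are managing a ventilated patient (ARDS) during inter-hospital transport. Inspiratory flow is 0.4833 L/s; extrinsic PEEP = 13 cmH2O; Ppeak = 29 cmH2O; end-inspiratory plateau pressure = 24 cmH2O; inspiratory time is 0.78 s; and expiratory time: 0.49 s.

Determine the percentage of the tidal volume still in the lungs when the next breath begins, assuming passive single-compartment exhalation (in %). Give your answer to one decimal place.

25.1

Vt = flow × Ti = 0.4833 L/s × 0.78 s × 1000 mL/L = 376.97 mL.
R = (PIP − Pplat)/V̇ = (29 − 24) / 0.4833 = 5.0/0.4833 = 10.346 cmH2O·s/L.
C = Vt/(Pplat − PEEP) = 376.97 / (24 − 13) = 376.97/11.0 = 34.27 mL/cmH2O.
τ = R × C = 10.346 × 0.03427 L/cmH2O = 0.3546 s.
Fraction remaining at end-expiration = e^(−Te/τ) = e^(−0.49/0.3546) = 0.2511 → 25.11%.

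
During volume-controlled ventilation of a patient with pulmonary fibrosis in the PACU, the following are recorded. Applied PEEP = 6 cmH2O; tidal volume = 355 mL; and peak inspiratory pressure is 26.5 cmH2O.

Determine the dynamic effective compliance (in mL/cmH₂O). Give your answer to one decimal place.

Dynamic compliance = Vt / (PIP − PEEP) = 355 / (26.5 − 6) = 355 / 20.5 = 17.317 mL/cmH2O.

17.3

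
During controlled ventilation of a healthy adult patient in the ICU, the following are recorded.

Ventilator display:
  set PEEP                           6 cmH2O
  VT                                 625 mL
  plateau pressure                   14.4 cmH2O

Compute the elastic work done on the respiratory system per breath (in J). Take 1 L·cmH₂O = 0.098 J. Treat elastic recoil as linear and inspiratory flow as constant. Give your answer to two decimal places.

Elastic work ≈ ½ × (Pplat − PEEP) × Vt = 0.5 × (14.4 − 6) × 0.625 L = 0.5 × 8.4 × 0.625 = 2.625 L·cmH2O.
× 0.098 J/(L·cmH2O) → 0.2573 J.

0.26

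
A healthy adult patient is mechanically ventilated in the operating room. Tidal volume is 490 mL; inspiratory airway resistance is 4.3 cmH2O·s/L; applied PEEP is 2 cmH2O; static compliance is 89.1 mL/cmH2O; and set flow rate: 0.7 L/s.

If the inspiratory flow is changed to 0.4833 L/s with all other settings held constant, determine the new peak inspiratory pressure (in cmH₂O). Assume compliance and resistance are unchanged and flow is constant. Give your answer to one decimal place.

9.6

PIP = Vt/C + R·V̇ + PEEP (constant-flow equation of motion).
Only the resistive term changes: ΔPIP = R × ΔV̇ = 4.3 × (0.4833 − 0.7) = 4.3 × -0.2167 = -0.9318 cmH2O.
Original PIP = 490/89.1 + 4.3×0.7 + 2 = 10.509 cmH2O; new PIP = 10.509 + (-0.9318) = 9.577 cmH2O.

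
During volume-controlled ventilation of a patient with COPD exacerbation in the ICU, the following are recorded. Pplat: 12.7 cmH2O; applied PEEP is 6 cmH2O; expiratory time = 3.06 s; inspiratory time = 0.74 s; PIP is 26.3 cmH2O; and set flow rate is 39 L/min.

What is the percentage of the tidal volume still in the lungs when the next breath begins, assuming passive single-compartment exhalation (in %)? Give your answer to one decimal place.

13.0

Flow: 39 L/min ÷ 60 = 0.65 L/s.
Vt = flow × Ti = 0.65 L/s × 0.74 s × 1000 mL/L = 481.0 mL.
R = (PIP − Pplat)/V̇ = (26.3 − 12.7) / 0.65 = 13.6/0.65 = 20.923 cmH2O·s/L.
C = Vt/(Pplat − PEEP) = 481.0 / (12.7 − 6) = 481.0/6.7 = 71.791 mL/cmH2O.
τ = R × C = 20.923 × 0.07179 L/cmH2O = 1.502 s.
Fraction remaining at end-expiration = e^(−Te/τ) = e^(−3.06/1.502) = 0.1304 → 13.04%.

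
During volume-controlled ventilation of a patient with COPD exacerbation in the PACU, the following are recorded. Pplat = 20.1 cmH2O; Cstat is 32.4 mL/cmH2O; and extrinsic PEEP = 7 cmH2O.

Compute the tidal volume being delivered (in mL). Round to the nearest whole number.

424

Vt = Cstat × (Pplat − PEEP) = 32.4 × (20.1 − 7) = 32.4 × 13.1 = 424.44 mL.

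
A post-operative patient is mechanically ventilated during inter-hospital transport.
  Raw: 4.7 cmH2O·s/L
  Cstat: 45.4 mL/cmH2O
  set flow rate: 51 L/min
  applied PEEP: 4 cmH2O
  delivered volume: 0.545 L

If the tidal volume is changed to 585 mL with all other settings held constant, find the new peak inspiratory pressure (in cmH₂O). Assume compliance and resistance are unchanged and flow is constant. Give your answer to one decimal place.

Flow: 51 L/min ÷ 60 = 0.85 L/s.
PIP = Vt/C + R·V̇ + PEEP (constant-flow equation of motion).
Only the elastic term changes: ΔPIP = ΔVt / C = (585 − 545) / 45.4 = 0.8811 cmH2O.
Original PIP = 545/45.4 + 4.7×0.85 + 4 = 19.999 cmH2O; new PIP = 19.999 + (0.8811) = 20.88 cmH2O.

20.9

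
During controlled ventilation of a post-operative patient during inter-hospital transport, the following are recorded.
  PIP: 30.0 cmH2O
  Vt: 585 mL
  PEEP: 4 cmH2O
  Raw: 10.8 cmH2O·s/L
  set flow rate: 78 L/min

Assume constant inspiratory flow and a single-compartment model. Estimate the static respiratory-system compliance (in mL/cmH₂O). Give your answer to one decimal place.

48.9

Flow: 78 L/min ÷ 60 = 1.3 L/s.
Equation of motion (constant flow): PIP = Vt/C + R·V̇ + PEEP.
Vt/C = PIP − R·V̇ − PEEP = 30.0 − 10.8×1.3 − 4 = 30.0 − 14.04 − 4 = 11.96 cmH2O.
C = Vt / 11.96 = 585 / 11.96 = 48.913 mL/cmH2O.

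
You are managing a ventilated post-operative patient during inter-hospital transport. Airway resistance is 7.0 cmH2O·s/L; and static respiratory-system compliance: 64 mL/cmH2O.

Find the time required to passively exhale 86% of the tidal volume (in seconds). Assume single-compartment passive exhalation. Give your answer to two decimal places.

0.88

τ = R × C = 7.0 × 64 mL/cmH2O = 7.0 × 0.064 L/cmH2O = 0.448 s.
Exhaled fraction f = 1 − e^(−t/τ) → t = −τ·ln(1 − f) = −0.448·ln(0.14) = 0.8808 s.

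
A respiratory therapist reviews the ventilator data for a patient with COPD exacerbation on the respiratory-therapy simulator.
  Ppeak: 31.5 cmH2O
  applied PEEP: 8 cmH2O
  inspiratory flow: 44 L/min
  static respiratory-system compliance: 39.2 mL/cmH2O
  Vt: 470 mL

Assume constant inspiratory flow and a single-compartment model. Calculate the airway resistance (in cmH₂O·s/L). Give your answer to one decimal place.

Flow: 44 L/min ÷ 60 = 0.7333 L/s.
Equation of motion (constant flow): PIP = Vt/C + R·V̇ + PEEP.
R·V̇ = PIP − Vt/C − PEEP = 31.5 − 470/39.2 − 8 = 31.5 − 11.99 − 8 = 11.51 cmH2O.
R = 11.51 / 0.7333 = 15.696 cmH2O·s/L.

15.7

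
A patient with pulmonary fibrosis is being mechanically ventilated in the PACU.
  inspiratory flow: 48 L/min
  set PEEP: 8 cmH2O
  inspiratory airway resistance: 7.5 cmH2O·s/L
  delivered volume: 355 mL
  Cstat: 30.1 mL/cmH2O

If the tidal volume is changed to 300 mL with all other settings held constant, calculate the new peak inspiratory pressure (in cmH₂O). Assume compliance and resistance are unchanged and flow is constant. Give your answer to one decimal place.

Flow: 48 L/min ÷ 60 = 0.8 L/s.
PIP = Vt/C + R·V̇ + PEEP (constant-flow equation of motion).
Only the elastic term changes: ΔPIP = ΔVt / C = (300 − 355) / 30.1 = -1.827 cmH2O.
Original PIP = 355/30.1 + 7.5×0.8 + 8 = 25.794 cmH2O; new PIP = 25.794 + (-1.827) = 23.967 cmH2O.

24.0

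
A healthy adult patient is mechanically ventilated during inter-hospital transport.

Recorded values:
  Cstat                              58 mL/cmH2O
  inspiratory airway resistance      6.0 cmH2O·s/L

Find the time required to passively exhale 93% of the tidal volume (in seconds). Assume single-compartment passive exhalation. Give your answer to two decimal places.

τ = R × C = 6.0 × 58 mL/cmH2O = 6.0 × 0.058 L/cmH2O = 0.348 s.
Exhaled fraction f = 1 − e^(−t/τ) → t = −τ·ln(1 − f) = −0.348·ln(0.07) = 0.9254 s.

0.93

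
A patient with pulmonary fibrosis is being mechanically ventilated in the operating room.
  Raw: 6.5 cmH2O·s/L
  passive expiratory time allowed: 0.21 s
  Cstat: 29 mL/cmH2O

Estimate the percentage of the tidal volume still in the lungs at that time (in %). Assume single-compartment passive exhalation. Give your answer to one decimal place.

τ = R × C = 6.5 × 29 mL/cmH2O = 6.5 × 0.029 L/cmH2O = 0.1885 s.
Passive exhalation: V(t)/V₀ = e^(−t/τ) = e^(−0.21/0.1885) = 0.3282.
Fraction remaining = 0.3282 → 32.82%.

32.8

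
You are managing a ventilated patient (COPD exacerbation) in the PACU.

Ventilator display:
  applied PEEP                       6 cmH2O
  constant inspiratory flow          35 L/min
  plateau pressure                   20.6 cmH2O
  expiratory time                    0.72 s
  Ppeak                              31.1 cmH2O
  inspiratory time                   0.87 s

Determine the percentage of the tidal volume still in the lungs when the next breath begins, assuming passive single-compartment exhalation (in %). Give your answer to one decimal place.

Flow: 35 L/min ÷ 60 = 0.5833 L/s.
Vt = flow × Ti = 0.5833 L/s × 0.87 s × 1000 mL/L = 507.47 mL.
R = (PIP − Pplat)/V̇ = (31.1 − 20.6) / 0.5833 = 10.5/0.5833 = 18.001 cmH2O·s/L.
C = Vt/(Pplat − PEEP) = 507.47 / (20.6 − 6) = 507.47/14.6 = 34.758 mL/cmH2O.
τ = R × C = 18.001 × 0.03476 L/cmH2O = 0.6257 s.
Fraction remaining at end-expiration = e^(−Te/τ) = e^(−0.72/0.6257) = 0.3164 → 31.64%.

31.6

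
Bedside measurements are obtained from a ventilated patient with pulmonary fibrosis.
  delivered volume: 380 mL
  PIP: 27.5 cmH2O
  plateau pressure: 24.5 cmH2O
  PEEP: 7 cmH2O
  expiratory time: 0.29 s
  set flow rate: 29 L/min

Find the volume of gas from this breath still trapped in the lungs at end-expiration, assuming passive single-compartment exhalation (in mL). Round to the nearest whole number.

44

Flow: 29 L/min ÷ 60 = 0.4833 L/s.
R = (PIP − Pplat)/V̇ = (27.5 − 24.5) / 0.4833 = 3.0/0.4833 = 6.207 cmH2O·s/L.
C = Vt/(Pplat − PEEP) = 380.0 / (24.5 − 7) = 380.0/17.5 = 21.714 mL/cmH2O.
τ = R × C = 6.207 × 0.02171 L/cmH2O = 0.1348 s.
Fraction remaining = e^(−Te/τ) = e^(−0.29/0.1348) = 0.1163.
Trapped volume = 380.0 × 0.1163 = 44.194 mL.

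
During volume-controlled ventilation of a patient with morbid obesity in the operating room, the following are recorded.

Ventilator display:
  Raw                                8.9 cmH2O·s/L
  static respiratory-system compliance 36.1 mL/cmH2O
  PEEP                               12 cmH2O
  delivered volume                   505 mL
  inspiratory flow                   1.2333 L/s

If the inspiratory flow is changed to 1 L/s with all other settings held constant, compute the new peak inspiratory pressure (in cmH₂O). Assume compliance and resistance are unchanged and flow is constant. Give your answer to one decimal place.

34.9

PIP = Vt/C + R·V̇ + PEEP (constant-flow equation of motion).
Only the resistive term changes: ΔPIP = R × ΔV̇ = 8.9 × (1 − 1.2333) = 8.9 × -0.2333 = -2.076 cmH2O.
Original PIP = 505/36.1 + 8.9×1.2333 + 12 = 36.965 cmH2O; new PIP = 36.965 + (-2.076) = 34.889 cmH2O.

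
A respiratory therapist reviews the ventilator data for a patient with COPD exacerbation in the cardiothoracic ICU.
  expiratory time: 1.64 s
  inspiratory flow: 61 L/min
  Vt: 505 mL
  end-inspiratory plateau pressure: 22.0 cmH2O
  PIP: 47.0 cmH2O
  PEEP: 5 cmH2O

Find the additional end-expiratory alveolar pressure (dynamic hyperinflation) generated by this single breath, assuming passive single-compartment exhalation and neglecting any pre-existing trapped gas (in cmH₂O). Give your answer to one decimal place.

Flow: 61 L/min ÷ 60 = 1.0167 L/s.
R = (PIP − Pplat)/V̇ = (47.0 − 22.0) / 1.0167 = 25.0/1.0167 = 24.589 cmH2O·s/L.
C = Vt/(Pplat − PEEP) = 505.0 / (22.0 − 5) = 505.0/17.0 = 29.706 mL/cmH2O.
τ = R × C = 24.589 × 0.02971 L/cmH2O = 0.7305 s.
Fraction remaining = e^(−Te/τ) = e^(−1.64/0.7305) = 0.1059; trapped volume = 505.0 × 0.1059 = 53.48 mL.
Additional alveolar pressure from trapping ≈ V_trapped / C = 53.48 / 29.706 = 1.8 cmH2O.

1.8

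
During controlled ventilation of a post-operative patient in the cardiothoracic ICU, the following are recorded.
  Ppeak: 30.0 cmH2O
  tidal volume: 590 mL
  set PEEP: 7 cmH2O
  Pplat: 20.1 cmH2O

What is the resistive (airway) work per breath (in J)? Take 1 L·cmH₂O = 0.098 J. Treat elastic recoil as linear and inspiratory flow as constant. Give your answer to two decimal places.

With constant inspiratory flow the resistive pressure is constant at PIP − Pplat = 30.0 − 20.1 = 9.9 cmH2O, so resistive work = 9.9 × 0.590 = 5.841 L·cmH2O.
× 0.098 J/(L·cmH2O) → 0.5724 J.

0.57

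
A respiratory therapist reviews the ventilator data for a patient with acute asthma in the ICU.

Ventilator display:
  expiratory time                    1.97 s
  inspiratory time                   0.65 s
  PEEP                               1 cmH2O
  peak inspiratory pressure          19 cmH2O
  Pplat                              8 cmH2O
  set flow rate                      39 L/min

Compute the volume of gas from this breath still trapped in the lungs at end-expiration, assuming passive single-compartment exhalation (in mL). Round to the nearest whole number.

Flow: 39 L/min ÷ 60 = 0.65 L/s.
Vt = flow × Ti = 0.65 L/s × 0.65 s × 1000 mL/L = 422.5 mL.
R = (PIP − Pplat)/V̇ = (19 − 8) / 0.65 = 11.0/0.65 = 16.923 cmH2O·s/L.
C = Vt/(Pplat − PEEP) = 422.5 / (8 − 1) = 422.5/7.0 = 60.357 mL/cmH2O.
τ = R × C = 16.923 × 0.06036 L/cmH2O = 1.021 s.
Fraction remaining = e^(−Te/τ) = e^(−1.97/1.021) = 0.1452.
Trapped volume = 422.5 × 0.1452 = 61.347 mL.

61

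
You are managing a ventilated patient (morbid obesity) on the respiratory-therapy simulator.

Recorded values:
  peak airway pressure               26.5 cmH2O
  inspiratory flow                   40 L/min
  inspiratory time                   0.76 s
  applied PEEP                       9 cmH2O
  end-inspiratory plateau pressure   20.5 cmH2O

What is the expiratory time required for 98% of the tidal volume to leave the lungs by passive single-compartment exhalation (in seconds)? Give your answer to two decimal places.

Flow: 40 L/min ÷ 60 = 0.6667 L/s.
Vt = flow × Ti = 0.6667 L/s × 0.76 s × 1000 mL/L = 506.69 mL.
R = (PIP − Pplat)/V̇ = (26.5 − 20.5) / 0.6667 = 6.0/0.6667 = 9.0 cmH2O·s/L.
C = Vt/(Pplat − PEEP) = 506.69 / (20.5 − 9) = 506.69/11.5 = 44.06 mL/cmH2O.
τ = R × C = 9.0 × 0.04406 L/cmH2O = 0.3965 s.
t = −τ·ln(1 − 0.98) = −0.3965·ln(0.02) = 1.551 s.

1.55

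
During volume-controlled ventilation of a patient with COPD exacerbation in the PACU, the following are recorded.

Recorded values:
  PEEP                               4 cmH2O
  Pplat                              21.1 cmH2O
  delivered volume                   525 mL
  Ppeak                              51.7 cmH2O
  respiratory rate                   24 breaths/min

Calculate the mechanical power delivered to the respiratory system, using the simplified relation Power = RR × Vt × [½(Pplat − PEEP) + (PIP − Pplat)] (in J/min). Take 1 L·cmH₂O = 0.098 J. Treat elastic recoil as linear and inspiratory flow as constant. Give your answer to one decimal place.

48.3

Per-breath work = Vt × [½(Pplat−PEEP) + (PIP−Pplat)] = 0.525 × [0.5×17.1 + 30.6] = 0.525 × 39.15 = 20.554 L·cmH2O.
Power = 24 × 20.554 = 493.3 L·cmH2O/min.
× 0.098 J/(L·cmH2O) → 48.343 J/min.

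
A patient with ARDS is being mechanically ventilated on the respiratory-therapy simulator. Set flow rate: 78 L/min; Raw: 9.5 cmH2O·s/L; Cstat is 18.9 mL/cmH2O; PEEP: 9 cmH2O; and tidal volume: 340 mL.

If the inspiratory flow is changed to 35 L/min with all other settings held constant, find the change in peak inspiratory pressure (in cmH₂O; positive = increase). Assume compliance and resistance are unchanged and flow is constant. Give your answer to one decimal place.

-6.8

Flow: 78 L/min ÷ 60 = 1.3 L/s.
New flow: 35 L/min ÷ 60 = 0.5833 L/s.
PIP = Vt/C + R·V̇ + PEEP (constant-flow equation of motion).
Only the resistive term changes: ΔPIP = R × ΔV̇ = 9.5 × (0.5833 − 1.3) = 9.5 × -0.7167 = -6.809 cmH2O.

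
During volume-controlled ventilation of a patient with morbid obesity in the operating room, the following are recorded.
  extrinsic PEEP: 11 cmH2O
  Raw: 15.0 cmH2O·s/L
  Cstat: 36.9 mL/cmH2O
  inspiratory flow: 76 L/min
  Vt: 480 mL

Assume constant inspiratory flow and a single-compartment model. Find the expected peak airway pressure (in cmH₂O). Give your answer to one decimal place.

Flow: 76 L/min ÷ 60 = 1.2667 L/s.
Equation of motion (constant flow): PIP = Vt/C + R·V̇ + PEEP.
PIP = 480/36.9 + 15.0×1.2667 + 11 = 13.008 + 19.001 + 11 = 43.009 cmH2O.

43.0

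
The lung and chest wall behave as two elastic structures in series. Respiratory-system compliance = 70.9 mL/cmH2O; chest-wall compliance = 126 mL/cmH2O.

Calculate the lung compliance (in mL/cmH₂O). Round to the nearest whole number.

162

1/CL = 1/Crs − 1/Ccw.
1/CL = 1/70.9 − 1/126 = 0.006168.
CL = 162.13 mL/cmH2O.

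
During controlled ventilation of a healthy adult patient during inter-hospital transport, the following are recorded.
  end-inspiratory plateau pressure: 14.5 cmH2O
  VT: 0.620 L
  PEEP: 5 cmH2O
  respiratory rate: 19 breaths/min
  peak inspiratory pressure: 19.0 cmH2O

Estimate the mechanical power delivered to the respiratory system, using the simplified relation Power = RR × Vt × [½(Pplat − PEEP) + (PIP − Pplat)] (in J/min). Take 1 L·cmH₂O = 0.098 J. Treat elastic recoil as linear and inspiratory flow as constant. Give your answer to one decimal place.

10.7

Per-breath work = Vt × [½(Pplat−PEEP) + (PIP−Pplat)] = 0.620 × [0.5×9.5 + 4.5] = 0.620 × 9.25 = 5.735 L·cmH2O.
Power = 19 × 5.735 = 108.97 L·cmH2O/min.
× 0.098 J/(L·cmH2O) → 10.679 J/min.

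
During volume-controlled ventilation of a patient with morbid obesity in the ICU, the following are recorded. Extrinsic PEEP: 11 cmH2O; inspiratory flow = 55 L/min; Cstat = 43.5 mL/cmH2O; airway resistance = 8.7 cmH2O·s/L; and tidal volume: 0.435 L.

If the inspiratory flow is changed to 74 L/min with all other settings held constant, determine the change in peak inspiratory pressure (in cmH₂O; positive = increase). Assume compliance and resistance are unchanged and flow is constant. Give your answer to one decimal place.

Flow: 55 L/min ÷ 60 = 0.9167 L/s.
New flow: 74 L/min ÷ 60 = 1.2333 L/s.
PIP = Vt/C + R·V̇ + PEEP (constant-flow equation of motion).
Only the resistive term changes: ΔPIP = R × ΔV̇ = 8.7 × (1.2333 − 0.9167) = 8.7 × 0.3166 = 2.754 cmH2O.

2.8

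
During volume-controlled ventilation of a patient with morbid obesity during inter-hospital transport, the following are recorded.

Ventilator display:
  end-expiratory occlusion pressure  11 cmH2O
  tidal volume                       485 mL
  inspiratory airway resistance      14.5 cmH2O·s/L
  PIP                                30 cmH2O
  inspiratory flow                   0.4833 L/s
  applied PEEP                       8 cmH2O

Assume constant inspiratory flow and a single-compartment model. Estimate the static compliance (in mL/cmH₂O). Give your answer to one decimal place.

40.4

Total PEEP = 11 cmH2O (set 8 + intrinsic 3); this is the baseline alveolar pressure.
Equation of motion (constant flow): PIP = Vt/C + R·V̇ + PEEP.
Vt/C = PIP − R·V̇ − PEEP = 30 − 14.5×0.4833 − 11 = 30 − 7.008 − 11 = 11.992 cmH2O.
C = Vt / 11.992 = 485 / 11.992 = 40.444 mL/cmH2O.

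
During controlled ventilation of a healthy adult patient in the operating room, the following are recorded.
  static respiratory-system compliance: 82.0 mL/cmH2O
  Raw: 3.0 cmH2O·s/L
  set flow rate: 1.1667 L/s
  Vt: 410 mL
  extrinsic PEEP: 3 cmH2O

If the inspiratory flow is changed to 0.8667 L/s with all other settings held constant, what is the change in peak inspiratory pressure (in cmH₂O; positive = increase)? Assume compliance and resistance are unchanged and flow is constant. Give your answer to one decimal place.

PIP = Vt/C + R·V̇ + PEEP (constant-flow equation of motion).
Only the resistive term changes: ΔPIP = R × ΔV̇ = 3.0 × (0.8667 − 1.1667) = 3.0 × -0.3 = -0.9 cmH2O.

-0.9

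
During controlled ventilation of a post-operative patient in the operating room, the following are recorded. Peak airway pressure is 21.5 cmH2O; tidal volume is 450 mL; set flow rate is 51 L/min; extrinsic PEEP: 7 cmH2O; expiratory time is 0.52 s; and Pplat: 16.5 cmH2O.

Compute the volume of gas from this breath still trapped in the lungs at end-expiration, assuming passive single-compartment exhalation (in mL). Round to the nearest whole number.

70

Flow: 51 L/min ÷ 60 = 0.85 L/s.
R = (PIP − Pplat)/V̇ = (21.5 − 16.5) / 0.85 = 5.0/0.85 = 5.882 cmH2O·s/L.
C = Vt/(Pplat − PEEP) = 450.0 / (16.5 − 7) = 450.0/9.5 = 47.368 mL/cmH2O.
τ = R × C = 5.882 × 0.04737 L/cmH2O = 0.2786 s.
Fraction remaining = e^(−Te/τ) = e^(−0.52/0.2786) = 0.1547.
Trapped volume = 450.0 × 0.1547 = 69.615 mL.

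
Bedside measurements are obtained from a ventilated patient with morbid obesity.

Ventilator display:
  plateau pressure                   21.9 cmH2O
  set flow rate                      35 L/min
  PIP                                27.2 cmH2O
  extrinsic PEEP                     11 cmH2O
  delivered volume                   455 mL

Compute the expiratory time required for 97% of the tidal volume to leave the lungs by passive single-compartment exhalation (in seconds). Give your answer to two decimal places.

1.33

Flow: 35 L/min ÷ 60 = 0.5833 L/s.
R = (PIP − Pplat)/V̇ = (27.2 − 21.9) / 0.5833 = 5.3/0.5833 = 9.086 cmH2O·s/L.
C = Vt/(Pplat − PEEP) = 455.0 / (21.9 − 11) = 455.0/10.9 = 41.743 mL/cmH2O.
τ = R × C = 9.086 × 0.04174 L/cmH2O = 0.3792 s.
t = −τ·ln(1 − 0.97) = −0.3792·ln(0.03) = 1.33 s.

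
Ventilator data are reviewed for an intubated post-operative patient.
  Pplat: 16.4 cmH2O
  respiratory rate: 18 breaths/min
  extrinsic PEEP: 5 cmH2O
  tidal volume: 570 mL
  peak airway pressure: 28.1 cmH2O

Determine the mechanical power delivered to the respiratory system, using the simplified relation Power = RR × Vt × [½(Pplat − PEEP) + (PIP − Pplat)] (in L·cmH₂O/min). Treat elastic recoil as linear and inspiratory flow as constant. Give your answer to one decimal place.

Per-breath work = Vt × [½(Pplat−PEEP) + (PIP−Pplat)] = 0.570 × [0.5×11.4 + 11.7] = 0.570 × 17.4 = 9.918 L·cmH2O.
Power = 18 × 9.918 = 178.52 L·cmH2O/min.

178.5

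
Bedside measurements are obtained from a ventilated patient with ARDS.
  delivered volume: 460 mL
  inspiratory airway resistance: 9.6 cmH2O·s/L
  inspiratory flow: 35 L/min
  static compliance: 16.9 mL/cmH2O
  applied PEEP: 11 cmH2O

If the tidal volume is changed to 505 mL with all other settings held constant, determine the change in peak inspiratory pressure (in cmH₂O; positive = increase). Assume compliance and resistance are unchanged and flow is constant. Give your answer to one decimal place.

2.7

PIP = Vt/C + R·V̇ + PEEP (constant-flow equation of motion).
Only the elastic term changes: ΔPIP = ΔVt / C = (505 − 460) / 16.9 = 2.663 cmH2O.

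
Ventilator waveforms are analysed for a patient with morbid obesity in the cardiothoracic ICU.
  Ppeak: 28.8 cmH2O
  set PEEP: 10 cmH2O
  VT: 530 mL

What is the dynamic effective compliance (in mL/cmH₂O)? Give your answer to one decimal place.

Dynamic compliance = Vt / (PIP − PEEP) = 530 / (28.8 − 10) = 530 / 18.8 = 28.191 mL/cmH2O.

28.2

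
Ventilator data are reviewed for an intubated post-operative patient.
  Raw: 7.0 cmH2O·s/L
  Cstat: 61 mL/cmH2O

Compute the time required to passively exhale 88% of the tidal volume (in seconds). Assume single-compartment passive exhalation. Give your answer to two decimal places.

0.91

τ = R × C = 7.0 × 61 mL/cmH2O = 7.0 × 0.061 L/cmH2O = 0.427 s.
Exhaled fraction f = 1 − e^(−t/τ) → t = −τ·ln(1 − f) = −0.427·ln(0.12) = 0.9054 s.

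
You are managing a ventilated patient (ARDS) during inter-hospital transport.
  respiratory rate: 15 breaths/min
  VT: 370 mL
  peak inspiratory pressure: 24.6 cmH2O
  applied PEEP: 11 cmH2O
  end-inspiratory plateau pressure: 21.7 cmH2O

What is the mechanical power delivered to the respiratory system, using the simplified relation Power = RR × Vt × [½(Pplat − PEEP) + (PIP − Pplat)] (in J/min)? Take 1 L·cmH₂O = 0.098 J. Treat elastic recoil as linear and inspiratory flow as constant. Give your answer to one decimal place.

Per-breath work = Vt × [½(Pplat−PEEP) + (PIP−Pplat)] = 0.370 × [0.5×10.7 + 2.9] = 0.370 × 8.25 = 3.053 L·cmH2O.
Power = 15 × 3.053 = 45.795 L·cmH2O/min.
× 0.098 J/(L·cmH2O) → 4.488 J/min.

4.5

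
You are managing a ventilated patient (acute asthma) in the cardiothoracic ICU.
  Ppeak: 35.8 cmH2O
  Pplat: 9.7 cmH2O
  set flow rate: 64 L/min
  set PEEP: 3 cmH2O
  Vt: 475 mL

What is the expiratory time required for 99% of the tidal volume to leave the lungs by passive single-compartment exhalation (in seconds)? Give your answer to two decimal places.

7.99

Flow: 64 L/min ÷ 60 = 1.0667 L/s.
R = (PIP − Pplat)/V̇ = (35.8 − 9.7) / 1.0667 = 26.1/1.0667 = 24.468 cmH2O·s/L.
C = Vt/(Pplat − PEEP) = 475.0 / (9.7 − 3) = 475.0/6.7 = 70.896 mL/cmH2O.
τ = R × C = 24.468 × 0.0709 L/cmH2O = 1.735 s.
t = −τ·ln(1 − 0.99) = −1.735·ln(0.01) = 7.99 s.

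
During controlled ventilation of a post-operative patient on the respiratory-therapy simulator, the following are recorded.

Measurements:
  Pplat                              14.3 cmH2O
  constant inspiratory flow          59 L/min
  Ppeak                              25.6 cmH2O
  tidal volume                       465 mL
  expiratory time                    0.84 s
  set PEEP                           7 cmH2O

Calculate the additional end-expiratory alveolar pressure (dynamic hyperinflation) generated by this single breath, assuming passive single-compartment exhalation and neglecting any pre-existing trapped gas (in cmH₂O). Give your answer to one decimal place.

2.3

Flow: 59 L/min ÷ 60 = 0.9833 L/s.
R = (PIP − Pplat)/V̇ = (25.6 − 14.3) / 0.9833 = 11.3/0.9833 = 11.492 cmH2O·s/L.
C = Vt/(Pplat − PEEP) = 465.0 / (14.3 − 7) = 465.0/7.3 = 63.699 mL/cmH2O.
τ = R × C = 11.492 × 0.0637 L/cmH2O = 0.732 s.
Fraction remaining = e^(−Te/τ) = e^(−0.84/0.732) = 0.3174; trapped volume = 465.0 × 0.3174 = 147.59 mL.
Additional alveolar pressure from trapping ≈ V_trapped / C = 147.59 / 63.699 = 2.317 cmH2O.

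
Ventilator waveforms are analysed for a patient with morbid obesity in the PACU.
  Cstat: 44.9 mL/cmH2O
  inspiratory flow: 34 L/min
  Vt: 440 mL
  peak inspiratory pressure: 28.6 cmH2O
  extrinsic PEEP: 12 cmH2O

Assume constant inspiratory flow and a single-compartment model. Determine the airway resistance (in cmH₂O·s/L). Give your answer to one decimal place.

12.0

Flow: 34 L/min ÷ 60 = 0.5667 L/s.
Equation of motion (constant flow): PIP = Vt/C + R·V̇ + PEEP.
R·V̇ = PIP − Vt/C − PEEP = 28.6 − 440/44.9 − 12 = 28.6 − 9.8 − 12 = 6.8 cmH2O.
R = 6.8 / 0.5667 = 11.999 cmH2O·s/L.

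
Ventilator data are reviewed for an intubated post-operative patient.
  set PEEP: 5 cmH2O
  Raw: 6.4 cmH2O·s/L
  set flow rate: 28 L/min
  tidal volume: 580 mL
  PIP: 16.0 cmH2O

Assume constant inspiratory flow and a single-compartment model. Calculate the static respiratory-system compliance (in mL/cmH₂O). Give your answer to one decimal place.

72.4

Flow: 28 L/min ÷ 60 = 0.4667 L/s.
Equation of motion (constant flow): PIP = Vt/C + R·V̇ + PEEP.
Vt/C = PIP − R·V̇ − PEEP = 16.0 − 6.4×0.4667 − 5 = 16.0 − 2.987 − 5 = 8.013 cmH2O.
C = Vt / 8.013 = 580 / 8.013 = 72.382 mL/cmH2O.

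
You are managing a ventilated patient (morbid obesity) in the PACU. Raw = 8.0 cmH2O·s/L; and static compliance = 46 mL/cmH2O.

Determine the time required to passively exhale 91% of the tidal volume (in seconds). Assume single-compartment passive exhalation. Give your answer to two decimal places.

0.89

τ = R × C = 8.0 × 46 mL/cmH2O = 8.0 × 0.046 L/cmH2O = 0.368 s.
Exhaled fraction f = 1 − e^(−t/τ) → t = −τ·ln(1 − f) = −0.368·ln(0.09) = 0.8861 s.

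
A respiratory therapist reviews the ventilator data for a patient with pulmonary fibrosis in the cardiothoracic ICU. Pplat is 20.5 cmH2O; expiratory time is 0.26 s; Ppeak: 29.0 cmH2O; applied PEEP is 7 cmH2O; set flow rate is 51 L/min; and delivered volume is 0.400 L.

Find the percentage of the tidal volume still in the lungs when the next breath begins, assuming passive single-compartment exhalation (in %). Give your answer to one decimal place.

Flow: 51 L/min ÷ 60 = 0.85 L/s.
R = (PIP − Pplat)/V̇ = (29.0 − 20.5) / 0.85 = 8.5/0.85 = 10.0 cmH2O·s/L.
C = Vt/(Pplat − PEEP) = 400.0 / (20.5 − 7) = 400.0/13.5 = 29.63 mL/cmH2O.
τ = R × C = 10.0 × 0.02963 L/cmH2O = 0.2963 s.
Fraction remaining at end-expiration = e^(−Te/τ) = e^(−0.26/0.2963) = 0.4158 → 41.58%.

41.6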